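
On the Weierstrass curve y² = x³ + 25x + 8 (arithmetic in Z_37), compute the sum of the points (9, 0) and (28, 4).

(27, 4)

(9, 0) + (28, 4). λ = (4 - 0)/(28 - 9) ≡ 4/19 mod 37. 19⁻¹ ≡ 2 (mod 37), so λ ≡ 8.
  x = λ² - 9 - 28 = 64 - 37 ≡ 27; y = λ·(9 - 27) - 0 ≡ 4. → (27, 4)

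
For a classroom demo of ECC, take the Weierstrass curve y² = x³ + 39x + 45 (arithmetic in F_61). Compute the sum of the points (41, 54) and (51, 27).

(41, 54) + (51, 27). λ = (27 - 54)/(51 - 41) ≡ 34/10 mod 61. 10⁻¹ ≡ 55 (mod 61) since 10·55 = 550 ≡ 1, so λ ≡ 40.
  x = λ² - 41 - 51 = 1600 - 92 ≡ 44; y = λ·(41 - 44) - 54 ≡ 9. → (44, 9)

(44, 9)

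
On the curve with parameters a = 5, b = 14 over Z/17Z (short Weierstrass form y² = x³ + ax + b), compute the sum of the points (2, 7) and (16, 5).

(7, 1)

(2, 7) + (16, 5). λ = (5 - 7)/(16 - 2) ≡ 15/14 mod 17. 14⁻¹ ≡ 11 (mod 17), so λ ≡ 12.
  x = λ² - 2 - 16 = 144 - 18 ≡ 7; y = λ·(2 - 7) - 7 ≡ 1. → (7, 1)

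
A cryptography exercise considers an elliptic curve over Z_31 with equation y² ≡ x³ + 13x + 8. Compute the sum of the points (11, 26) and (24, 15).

(29, 25)

(11, 26) + (24, 15). λ = (15 - 26)/(24 - 11) ≡ 20/13 mod 31. 13⁻¹ ≡ 12 (mod 31), so λ ≡ 23.
  x = λ² - 11 - 24 = 529 - 35 ≡ 29; y = λ·(11 - 29) - 26 ≡ 25. → (29, 25)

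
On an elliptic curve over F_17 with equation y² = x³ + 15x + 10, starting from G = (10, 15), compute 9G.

Double-and-add on 9 = (1001)₂. Start with G = (10, 15) for the leading 1-bit.
double: tangent at (10, 15): λ = (3·10² + 15)/(2·15) ≡ 9/13. 13⁻¹ ≡ 4 (mod 17) since 13·4 = 52 ≡ 1, so λ ≡ 9·4 ≡ 2.
  x = λ² - 10 - 10 = 4 - 20 ≡ 1; y = λ·(10 - 1) - 15 ≡ 3. → (1, 3)
double: tangent at (1, 3): λ = (3·1² + 15)/(2·3) ≡ 1/6. 6⁻¹ ≡ 3 (mod 17), so λ ≡ 1·3 ≡ 3.
  x = λ² - 1 - 1 = 9 - 2 ≡ 7; y = λ·(1 - 7) - 3 ≡ 13. → (7, 13)
double: tangent at (7, 13): λ = (3·7² + 15)/(2·13) ≡ 9/9. 9⁻¹ ≡ 2 (mod 17) since 9·2 = 18 ≡ 1, so λ ≡ 9·2 ≡ 1.
  x = λ² - 7 - 7 = 1 - 14 ≡ 4; y = λ·(7 - 4) - 13 ≡ 7. → (4, 7)
add G: (4, 7) + (10, 15). λ = (15 - 7)/(10 - 4) ≡ 8/6 mod 17. 6⁻¹ ≡ 3 (mod 17) since 6·3 = 18 ≡ 1, so λ ≡ 7.
  x = λ² - 4 - 10 = 49 - 14 ≡ 1; y = λ·(4 - 1) - 7 ≡ 14. → (1, 14)

(1, 14)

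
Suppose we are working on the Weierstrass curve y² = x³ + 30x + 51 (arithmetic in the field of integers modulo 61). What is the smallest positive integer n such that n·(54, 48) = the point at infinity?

9

2P: tangent at (54, 48): λ = (3·54² + 30)/(2·48) ≡ 55/35. 35⁻¹ ≡ 7 (mod 61), so λ ≡ 55·7 ≡ 19.
  x = λ² - 54 - 54 = 361 - 108 ≡ 9; y = λ·(54 - 9) - 48 ≡ 14. → (9, 14)
3P: (9, 14) + (54, 48). λ = (48 - 14)/(54 - 9) ≡ 34/45 mod 61. 45⁻¹ ≡ 19 (mod 61) since 45·19 = 855 ≡ 1, so λ ≡ 36.
  x = λ² - 9 - 54 = 1296 - 63 ≡ 13; y = λ·(9 - 13) - 14 ≡ 25. → (13, 25)
4P: (13, 25) + (54, 48). λ = (48 - 25)/(54 - 13) ≡ 23/41 mod 61. 41⁻¹ ≡ 3 (mod 61), so λ ≡ 8.
  x = λ² - 13 - 54 = 64 - 67 ≡ 58; y = λ·(13 - 58) - 25 ≡ 42. → (58, 42)
5P: (58, 42) + (54, 48). λ = (48 - 42)/(54 - 58) ≡ 6/57 mod 61. 57⁻¹ ≡ 15 (mod 61) since 57·15 = 855 ≡ 1, so λ ≡ 29.
  x = λ² - 58 - 54 = 841 - 112 ≡ 58; y = λ·(58 - 58) - 42 ≡ 19. → (58, 19)
6P: (58, 19) + (54, 48). λ = (48 - 19)/(54 - 58) ≡ 29/57 mod 61. 57⁻¹ ≡ 15 (mod 61), so λ ≡ 8.
  x = λ² - 58 - 54 = 64 - 112 ≡ 13; y = λ·(58 - 13) - 19 ≡ 36. → (13, 36)
7P: (13, 36) + (54, 48). λ = (48 - 36)/(54 - 13) ≡ 12/41 mod 61. 41⁻¹ ≡ 3 (mod 61), so λ ≡ 36.
  x = λ² - 13 - 54 = 1296 - 67 ≡ 9; y = λ·(13 - 9) - 36 ≡ 47. → (9, 47)
8P: (9, 47) + (54, 48). λ = (48 - 47)/(54 - 9) ≡ 1/45 mod 61. 45⁻¹ ≡ 19 (mod 61), so λ ≡ 19.
  x = λ² - 9 - 54 = 361 - 63 ≡ 54; y = λ·(9 - 54) - 47 ≡ 13. → (54, 13)
9P: (54, 13) + (54, 48): same x and y₁ ≡ -y₂, so the sum is the point at infinity.
9P = the point at infinity, so the order is 9.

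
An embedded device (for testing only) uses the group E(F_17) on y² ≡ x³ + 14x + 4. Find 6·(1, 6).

(8, 13)

Write P = (1, 6).
Repeated addition: build up to 6P.
2P: tangent at (1, 6): λ = (3·1² + 14)/(2·6) ≡ 0/12. 12⁻¹ ≡ 10 (mod 17), so λ ≡ 0·10 ≡ 0.
  x = λ² - 1 - 1 = 0 - 2 ≡ 15; y = λ·(1 - 15) - 6 ≡ 11. → (15, 11)
3P: (15, 11) + (1, 6). λ = (6 - 11)/(1 - 15) ≡ 12/3 mod 17. 3⁻¹ ≡ 6 (mod 17), so λ ≡ 4.
  x = λ² - 15 - 1 = 16 - 16 ≡ 0; y = λ·(15 - 0) - 11 ≡ 15. → (0, 15)
4P: (0, 15) + (1, 6). λ = (6 - 15)/(1 - 0) ≡ 8/1 mod 17. 1⁻¹ ≡ 1 (mod 17), so λ ≡ 8.
  x = λ² - 0 - 1 = 64 - 1 ≡ 12; y = λ·(0 - 12) - 15 ≡ 8. → (12, 8)
5P: (12, 8) + (1, 6). λ = (6 - 8)/(1 - 12) ≡ 15/6 mod 17. 6⁻¹ ≡ 3 (mod 17), so λ ≡ 11.
  x = λ² - 12 - 1 = 121 - 13 ≡ 6; y = λ·(12 - 6) - 8 ≡ 7. → (6, 7)
6P: (6, 7) + (1, 6). λ = (6 - 7)/(1 - 6) ≡ 16/12 mod 17. 12⁻¹ ≡ 10 (mod 17), so λ ≡ 7.
  x = λ² - 6 - 1 = 49 - 7 ≡ 8; y = λ·(6 - 8) - 7 ≡ 13. → (8, 13)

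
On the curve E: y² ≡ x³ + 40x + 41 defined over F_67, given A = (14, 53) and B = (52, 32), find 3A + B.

First 3A:
Repeated addition: build up to 3A.
2A: tangent at (14, 53): λ = (3·14² + 40)/(2·53) ≡ 25/39. 39⁻¹ ≡ 55 (mod 67), so λ ≡ 25·55 ≡ 35.
  x = λ² - 14 - 14 = 1225 - 28 ≡ 58; y = λ·(14 - 58) - 53 ≡ 15. → (58, 15)
3A: (58, 15) + (14, 53). λ = (53 - 15)/(14 - 58) ≡ 38/23 mod 67. 23⁻¹ ≡ 35 (mod 67), so λ ≡ 57.
  x = λ² - 58 - 14 = 3249 - 72 ≡ 28; y = λ·(58 - 28) - 15 ≡ 20. → (28, 20)
3A = (28, 20).
Finally 3A + B:
(28, 20) + (52, 32). λ = (32 - 20)/(52 - 28) ≡ 12/24 mod 67. 24⁻¹ ≡ 14 (mod 67), so λ ≡ 34.
  x = λ² - 28 - 52 = 1156 - 80 ≡ 4; y = λ·(28 - 4) - 20 ≡ 59. → (4, 59)

(4, 59)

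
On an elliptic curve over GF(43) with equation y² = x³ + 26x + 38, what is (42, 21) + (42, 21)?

tangent at (42, 21): λ = (3·42² + 26)/(2·21) ≡ 29/42. 42⁻¹ ≡ 42 (mod 43), so λ ≡ 29·42 ≡ 14.
  x = λ² - 42 - 42 = 196 - 84 ≡ 26; y = λ·(42 - 26) - 21 ≡ 31. → (26, 31)

(26, 31)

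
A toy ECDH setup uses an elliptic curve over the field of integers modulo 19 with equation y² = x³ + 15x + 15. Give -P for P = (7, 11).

-(7, 11) = (7, -11 mod 19) = (7, 8).

(7, 8)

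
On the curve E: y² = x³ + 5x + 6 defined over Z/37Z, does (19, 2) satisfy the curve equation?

yes

y² = 2² ≡ 4; x³ + 5x + 6 = 6960 ≡ 4 (mod 37). 4 = 4.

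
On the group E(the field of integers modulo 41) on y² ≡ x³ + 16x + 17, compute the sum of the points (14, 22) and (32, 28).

(27, 1)

(14, 22) + (32, 28). λ = (28 - 22)/(32 - 14) ≡ 6/18 mod 41. 18⁻¹ ≡ 16 (mod 41), so λ ≡ 14.
  x = λ² - 14 - 32 = 196 - 46 ≡ 27; y = λ·(14 - 27) - 22 ≡ 1. → (27, 1)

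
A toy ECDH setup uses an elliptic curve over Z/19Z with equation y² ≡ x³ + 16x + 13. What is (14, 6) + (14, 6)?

(8, 11)

tangent at (14, 6): λ = (3·14² + 16)/(2·6) ≡ 15/12. 12⁻¹ ≡ 8 (mod 19), so λ ≡ 15·8 ≡ 6.
  x = λ² - 14 - 14 = 36 - 28 ≡ 8; y = λ·(14 - 8) - 6 ≡ 11. → (8, 11)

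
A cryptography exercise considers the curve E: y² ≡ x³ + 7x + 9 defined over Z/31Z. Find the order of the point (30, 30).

2P: tangent at (30, 30): λ = (3·30² + 7)/(2·30) ≡ 10/29. 29⁻¹ ≡ 15 (mod 31), so λ ≡ 10·15 ≡ 26.
  x = λ² - 30 - 30 = 676 - 60 ≡ 27; y = λ·(30 - 27) - 30 ≡ 17. → (27, 17)
3P: (27, 17) + (30, 30). λ = (30 - 17)/(30 - 27) ≡ 13/3 mod 31. 3⁻¹ ≡ 21 (mod 31) since 3·21 = 63 ≡ 1, so λ ≡ 25.
  x = λ² - 27 - 30 = 625 - 57 ≡ 10; y = λ·(27 - 10) - 17 ≡ 5. → (10, 5)
4P: (10, 5) + (30, 30). λ = (30 - 5)/(30 - 10) ≡ 25/20 mod 31. 20⁻¹ ≡ 14 (mod 31) since 20·14 = 280 ≡ 1, so λ ≡ 9.
  x = λ² - 10 - 30 = 81 - 40 ≡ 10; y = λ·(10 - 10) - 5 ≡ 26. → (10, 26)
5P: (10, 26) + (30, 30). λ = (30 - 26)/(30 - 10) ≡ 4/20 mod 31. 20⁻¹ ≡ 14 (mod 31), so λ ≡ 25.
  x = λ² - 10 - 30 = 625 - 40 ≡ 27; y = λ·(10 - 27) - 26 ≡ 14. → (27, 14)
6P: (27, 14) + (30, 30). λ = (30 - 14)/(30 - 27) ≡ 16/3 mod 31. 3⁻¹ ≡ 21 (mod 31), so λ ≡ 26.
  x = λ² - 27 - 30 = 676 - 57 ≡ 30; y = λ·(27 - 30) - 14 ≡ 1. → (30, 1)
7P: (30, 1) + (30, 30): same x and y₁ ≡ -y₂, so the sum is ∞.
7P = ∞, so the order is 7.

7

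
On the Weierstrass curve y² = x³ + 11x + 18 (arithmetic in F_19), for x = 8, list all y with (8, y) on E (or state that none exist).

x³ + 11x + 18 = 618 ≡ 10 (mod 19).
10 is a non-residue mod 19; no y exists.

none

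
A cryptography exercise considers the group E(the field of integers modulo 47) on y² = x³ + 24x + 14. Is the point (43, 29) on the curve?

yes

y² = 29² ≡ 42; x³ + 24x + 14 = 80553 ≡ 42 (mod 47). 42 = 42.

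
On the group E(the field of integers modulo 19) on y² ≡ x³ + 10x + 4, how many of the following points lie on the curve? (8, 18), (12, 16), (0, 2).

(8, 18): 18² ≡ 1, rhs ≡ 7 → off.
(12, 16): 16² ≡ 9, rhs ≡ 9 → on.
(0, 2): 2² ≡ 4, rhs ≡ 4 → on.

2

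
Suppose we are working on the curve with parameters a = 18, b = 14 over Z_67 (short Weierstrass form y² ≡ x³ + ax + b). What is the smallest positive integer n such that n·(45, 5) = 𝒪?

10

2P: tangent at (45, 5): λ = (3·45² + 18)/(2·5) ≡ 63/10. 10⁻¹ ≡ 47 (mod 67), so λ ≡ 63·47 ≡ 13.
  x = λ² - 45 - 45 = 169 - 90 ≡ 12; y = λ·(45 - 12) - 5 ≡ 22. → (12, 22)
3P: (12, 22) + (45, 5). λ = (5 - 22)/(45 - 12) ≡ 50/33 mod 67. 33⁻¹ ≡ 65 (mod 67) since 33·65 = 2145 ≡ 1, so λ ≡ 34.
  x = λ² - 12 - 45 = 1156 - 57 ≡ 27; y = λ·(12 - 27) - 22 ≡ 4. → (27, 4)
4P: (27, 4) + (45, 5). λ = (5 - 4)/(45 - 27) ≡ 1/18 mod 67. 18⁻¹ ≡ 41 (mod 67), so λ ≡ 41.
  x = λ² - 27 - 45 = 1681 - 72 ≡ 1; y = λ·(27 - 1) - 4 ≡ 57. → (1, 57)
5P: (1, 57) + (45, 5). λ = (5 - 57)/(45 - 1) ≡ 15/44 mod 67. 44⁻¹ ≡ 32 (mod 67), so λ ≡ 11.
  x = λ² - 1 - 45 = 121 - 46 ≡ 8; y = λ·(1 - 8) - 57 ≡ 0. → (8, 0)
6P: (8, 0) + (45, 5). λ = (5 - 0)/(45 - 8) ≡ 5/37 mod 67. 37⁻¹ ≡ 29 (mod 67), so λ ≡ 11.
  x = λ² - 8 - 45 = 121 - 53 ≡ 1; y = λ·(8 - 1) - 0 ≡ 10. → (1, 10)
7P: (1, 10) + (45, 5). λ = (5 - 10)/(45 - 1) ≡ 62/44 mod 67. 44⁻¹ ≡ 32 (mod 67) since 44·32 = 1408 ≡ 1, so λ ≡ 41.
  x = λ² - 1 - 45 = 1681 - 46 ≡ 27; y = λ·(1 - 27) - 10 ≡ 63. → (27, 63)
8P: (27, 63) + (45, 5). λ = (5 - 63)/(45 - 27) ≡ 9/18 mod 67. 18⁻¹ ≡ 41 (mod 67), so λ ≡ 34.
  x = λ² - 27 - 45 = 1156 - 72 ≡ 12; y = λ·(27 - 12) - 63 ≡ 45. → (12, 45)
9P: (12, 45) + (45, 5). λ = (5 - 45)/(45 - 12) ≡ 27/33 mod 67. 33⁻¹ ≡ 65 (mod 67) since 33·65 = 2145 ≡ 1, so λ ≡ 13.
  x = λ² - 12 - 45 = 169 - 57 ≡ 45; y = λ·(12 - 45) - 45 ≡ 62. → (45, 62)
10P: (45, 62) + (45, 5): same x and y₁ ≡ -y₂, so the sum is 𝒪.
10P = 𝒪, so the order is 10.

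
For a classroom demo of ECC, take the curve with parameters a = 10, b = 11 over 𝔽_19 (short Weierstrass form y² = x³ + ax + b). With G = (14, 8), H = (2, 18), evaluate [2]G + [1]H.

First 2G:
Repeated addition: build up to 2G.
2G: tangent at (14, 8): λ = (3·14² + 10)/(2·8) ≡ 9/16. 16⁻¹ ≡ 6 (mod 19) since 16·6 = 96 ≡ 1, so λ ≡ 9·6 ≡ 16.
  x = λ² - 14 - 14 = 256 - 28 ≡ 0; y = λ·(14 - 0) - 8 ≡ 7. → (0, 7)
2G = (0, 7).
Finally 2G + H:
(0, 7) + (2, 18). λ = (18 - 7)/(2 - 0) ≡ 11/2 mod 19. 2⁻¹ ≡ 10 (mod 19), so λ ≡ 15.
  x = λ² - 0 - 2 = 225 - 2 ≡ 14; y = λ·(0 - 14) - 7 ≡ 11. → (14, 11)

(14, 11)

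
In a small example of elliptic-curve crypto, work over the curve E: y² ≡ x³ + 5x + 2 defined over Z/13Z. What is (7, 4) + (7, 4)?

tangent at (7, 4): λ = (3·7² + 5)/(2·4) ≡ 9/8. 8⁻¹ ≡ 5 (mod 13) since 8·5 = 40 ≡ 1, so λ ≡ 9·5 ≡ 6.
  x = λ² - 7 - 7 = 36 - 14 ≡ 9; y = λ·(7 - 9) - 4 ≡ 10. → (9, 10)

(9, 10)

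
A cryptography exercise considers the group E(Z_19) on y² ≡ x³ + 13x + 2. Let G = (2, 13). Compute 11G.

Repeated addition: build up to 11G.
2G: tangent at (2, 13): λ = (3·2² + 13)/(2·13) ≡ 6/7. 7⁻¹ ≡ 11 (mod 19), so λ ≡ 6·11 ≡ 9.
  x = λ² - 2 - 2 = 81 - 4 ≡ 1; y = λ·(2 - 1) - 13 ≡ 15. → (1, 15)
3G: (1, 15) + (2, 13). λ = (13 - 15)/(2 - 1) ≡ 17/1 mod 19. 1⁻¹ ≡ 1 (mod 19), so λ ≡ 17.
  x = λ² - 1 - 2 = 289 - 3 ≡ 1; y = λ·(1 - 1) - 15 ≡ 4. → (1, 4)
4G: (1, 4) + (2, 13). λ = (13 - 4)/(2 - 1) ≡ 9/1 mod 19. 1⁻¹ ≡ 1 (mod 19), so λ ≡ 9.
  x = λ² - 1 - 2 = 81 - 3 ≡ 2; y = λ·(1 - 2) - 4 ≡ 6. → (2, 6)
5G: (2, 6) + (2, 13): same x and y₁ ≡ -y₂, so the sum is O.
6G: O + (2, 13) = (2, 13) (identity).
7G: tangent at (2, 13): λ = (3·2² + 13)/(2·13) ≡ 6/7. 7⁻¹ ≡ 11 (mod 19), so λ ≡ 6·11 ≡ 9.
  x = λ² - 2 - 2 = 81 - 4 ≡ 1; y = λ·(2 - 1) - 13 ≡ 15. → (1, 15)
8G: (1, 15) + (2, 13). λ = (13 - 15)/(2 - 1) ≡ 17/1 mod 19. 1⁻¹ ≡ 1 (mod 19), so λ ≡ 17.
  x = λ² - 1 - 2 = 289 - 3 ≡ 1; y = λ·(1 - 1) - 15 ≡ 4. → (1, 4)
9G: (1, 4) + (2, 13). λ = (13 - 4)/(2 - 1) ≡ 9/1 mod 19. 1⁻¹ ≡ 1 (mod 19) since 1·1 = 1 ≡ 1, so λ ≡ 9.
  x = λ² - 1 - 2 = 81 - 3 ≡ 2; y = λ·(1 - 2) - 4 ≡ 6. → (2, 6)
10G: (2, 6) + (2, 13): same x and y₁ ≡ -y₂, so the sum is O.
11G: O + (2, 13) = (2, 13) (identity).

(2, 13)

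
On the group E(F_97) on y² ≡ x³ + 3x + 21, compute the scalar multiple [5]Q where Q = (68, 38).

(1, 5)

Repeated addition: build up to 5Q.
2Q: tangent at (68, 38): λ = (3·68² + 3)/(2·38) ≡ 4/76. 76⁻¹ ≡ 60 (mod 97), so λ ≡ 4·60 ≡ 46.
  x = λ² - 68 - 68 = 2116 - 136 ≡ 40; y = λ·(68 - 40) - 38 ≡ 86. → (40, 86)
3Q: (40, 86) + (68, 38). λ = (38 - 86)/(68 - 40) ≡ 49/28 mod 97. 28⁻¹ ≡ 52 (mod 97) since 28·52 = 1456 ≡ 1, so λ ≡ 26.
  x = λ² - 40 - 68 = 676 - 108 ≡ 83; y = λ·(40 - 83) - 86 ≡ 57. → (83, 57)
4Q: (83, 57) + (68, 38). λ = (38 - 57)/(68 - 83) ≡ 78/82 mod 97. 82⁻¹ ≡ 84 (mod 97) since 82·84 = 6888 ≡ 1, so λ ≡ 53.
  x = λ² - 83 - 68 = 2809 - 151 ≡ 39; y = λ·(83 - 39) - 57 ≡ 44. → (39, 44)
5Q: (39, 44) + (68, 38). λ = (38 - 44)/(68 - 39) ≡ 91/29 mod 97. 29⁻¹ ≡ 87 (mod 97) since 29·87 = 2523 ≡ 1, so λ ≡ 60.
  x = λ² - 39 - 68 = 3600 - 107 ≡ 1; y = λ·(39 - 1) - 44 ≡ 5. → (1, 5)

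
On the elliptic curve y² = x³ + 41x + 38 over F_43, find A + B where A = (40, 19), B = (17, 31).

(40, 19) + (17, 31). λ = (31 - 19)/(17 - 40) ≡ 12/20 mod 43. 20⁻¹ ≡ 28 (mod 43), so λ ≡ 35.
  x = λ² - 40 - 17 = 1225 - 57 ≡ 7; y = λ·(40 - 7) - 19 ≡ 18. → (7, 18)

(7, 18)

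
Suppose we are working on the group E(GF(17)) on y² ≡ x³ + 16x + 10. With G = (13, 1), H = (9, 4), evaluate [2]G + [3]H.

First 2G:
Repeated addition: build up to 2G.
2G: tangent at (13, 1): λ = (3·13² + 16)/(2·1) ≡ 13/2. 2⁻¹ ≡ 9 (mod 17), so λ ≡ 13·9 ≡ 15.
  x = λ² - 13 - 13 = 225 - 26 ≡ 12; y = λ·(13 - 12) - 1 ≡ 14. → (12, 14)
2G = (12, 14).
Next 3H:
Repeated addition: build up to 3H.
2H: tangent at (9, 4): λ = (3·9² + 16)/(2·4) ≡ 4/8. 8⁻¹ ≡ 15 (mod 17) since 8·15 = 120 ≡ 1, so λ ≡ 4·15 ≡ 9.
  x = λ² - 9 - 9 = 81 - 18 ≡ 12; y = λ·(9 - 12) - 4 ≡ 3. → (12, 3)
3H: (12, 3) + (9, 4). λ = (4 - 3)/(9 - 12) ≡ 1/14 mod 17. 14⁻¹ ≡ 11 (mod 17), so λ ≡ 11.
  x = λ² - 12 - 9 = 121 - 21 ≡ 15; y = λ·(12 - 15) - 3 ≡ 15. → (15, 15)
3H = (15, 15).
Finally 2G + 3H:
(12, 14) + (15, 15). λ = (15 - 14)/(15 - 12) ≡ 1/3 mod 17. 3⁻¹ ≡ 6 (mod 17), so λ ≡ 6.
  x = λ² - 12 - 15 = 36 - 27 ≡ 9; y = λ·(12 - 9) - 14 ≡ 4. → (9, 4)

(9, 4)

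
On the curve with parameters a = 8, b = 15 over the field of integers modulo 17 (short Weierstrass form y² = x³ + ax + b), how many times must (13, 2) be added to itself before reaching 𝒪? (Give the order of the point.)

2P: tangent at (13, 2): λ = (3·13² + 8)/(2·2) ≡ 5/4. 4⁻¹ ≡ 13 (mod 17), so λ ≡ 5·13 ≡ 14.
  x = λ² - 13 - 13 = 196 - 26 ≡ 0; y = λ·(13 - 0) - 2 ≡ 10. → (0, 10)
3P: (0, 10) + (13, 2). λ = (2 - 10)/(13 - 0) ≡ 9/13 mod 17. 13⁻¹ ≡ 4 (mod 17), so λ ≡ 2.
  x = λ² - 0 - 13 = 4 - 13 ≡ 8; y = λ·(0 - 8) - 10 ≡ 8. → (8, 8)
4P: (8, 8) + (13, 2). λ = (2 - 8)/(13 - 8) ≡ 11/5 mod 17. 5⁻¹ ≡ 7 (mod 17), so λ ≡ 9.
  x = λ² - 8 - 13 = 81 - 21 ≡ 9; y = λ·(8 - 9) - 8 ≡ 0. → (9, 0)
5P: (9, 0) + (13, 2). λ = (2 - 0)/(13 - 9) ≡ 2/4 mod 17. 4⁻¹ ≡ 13 (mod 17) since 4·13 = 52 ≡ 1, so λ ≡ 9.
  x = λ² - 9 - 13 = 81 - 22 ≡ 8; y = λ·(9 - 8) - 0 ≡ 9. → (8, 9)
6P: (8, 9) + (13, 2). λ = (2 - 9)/(13 - 8) ≡ 10/5 mod 17. 5⁻¹ ≡ 7 (mod 17), so λ ≡ 2.
  x = λ² - 8 - 13 = 4 - 21 ≡ 0; y = λ·(8 - 0) - 9 ≡ 7. → (0, 7)
7P: (0, 7) + (13, 2). λ = (2 - 7)/(13 - 0) ≡ 12/13 mod 17. 13⁻¹ ≡ 4 (mod 17), so λ ≡ 14.
  x = λ² - 0 - 13 = 196 - 13 ≡ 13; y = λ·(0 - 13) - 7 ≡ 15. → (13, 15)
8P: (13, 15) + (13, 2): same x and y₁ ≡ -y₂, so the sum is 𝒪.
8P = 𝒪, so the order is 8.

8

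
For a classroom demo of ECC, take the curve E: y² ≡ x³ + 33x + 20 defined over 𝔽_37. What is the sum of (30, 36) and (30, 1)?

The two points share x = 30 and their y-coordinates satisfy 36 + 1 ≡ 0 (mod 37), so they are inverses. Their sum is O.

O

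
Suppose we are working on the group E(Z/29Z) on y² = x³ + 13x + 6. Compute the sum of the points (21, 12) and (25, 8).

(21, 12) + (25, 8). λ = (8 - 12)/(25 - 21) ≡ 25/4 mod 29. 4⁻¹ ≡ 22 (mod 29), so λ ≡ 28.
  x = λ² - 21 - 25 = 784 - 46 ≡ 13; y = λ·(21 - 13) - 12 ≡ 9. → (13, 9)

(13, 9)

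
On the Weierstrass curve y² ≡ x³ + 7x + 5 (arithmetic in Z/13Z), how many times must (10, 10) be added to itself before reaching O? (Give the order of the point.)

10

2P: tangent at (10, 10): λ = (3·10² + 7)/(2·10) ≡ 8/7. 7⁻¹ ≡ 2 (mod 13), so λ ≡ 8·2 ≡ 3.
  x = λ² - 10 - 10 = 9 - 20 ≡ 2; y = λ·(10 - 2) - 10 ≡ 1. → (2, 1)
3P: (2, 1) + (10, 10). λ = (10 - 1)/(10 - 2) ≡ 9/8 mod 13. 8⁻¹ ≡ 5 (mod 13), so λ ≡ 6.
  x = λ² - 2 - 10 = 36 - 12 ≡ 11; y = λ·(2 - 11) - 1 ≡ 10. → (11, 10)
4P: (11, 10) + (10, 10). λ = (10 - 10)/(10 - 11) ≡ 0/12 mod 13. 12⁻¹ ≡ 12 (mod 13), so λ ≡ 0.
  x = λ² - 11 - 10 = 0 - 21 ≡ 5; y = λ·(11 - 5) - 10 ≡ 3. → (5, 3)
5P: (5, 3) + (10, 10). λ = (10 - 3)/(10 - 5) ≡ 7/5 mod 13. 5⁻¹ ≡ 8 (mod 13), so λ ≡ 4.
  x = λ² - 5 - 10 = 16 - 15 ≡ 1; y = λ·(5 - 1) - 3 ≡ 0. → (1, 0)
6P: (1, 0) + (10, 10). λ = (10 - 0)/(10 - 1) ≡ 10/9 mod 13. 9⁻¹ ≡ 3 (mod 13) since 9·3 = 27 ≡ 1, so λ ≡ 4.
  x = λ² - 1 - 10 = 16 - 11 ≡ 5; y = λ·(1 - 5) - 0 ≡ 10. → (5, 10)
7P: (5, 10) + (10, 10). λ = (10 - 10)/(10 - 5) ≡ 0/5 mod 13. 5⁻¹ ≡ 8 (mod 13), so λ ≡ 0.
  x = λ² - 5 - 10 = 0 - 15 ≡ 11; y = λ·(5 - 11) - 10 ≡ 3. → (11, 3)
8P: (11, 3) + (10, 10). λ = (10 - 3)/(10 - 11) ≡ 7/12 mod 13. 12⁻¹ ≡ 12 (mod 13), so λ ≡ 6.
  x = λ² - 11 - 10 = 36 - 21 ≡ 2; y = λ·(11 - 2) - 3 ≡ 12. → (2, 12)
9P: (2, 12) + (10, 10). λ = (10 - 12)/(10 - 2) ≡ 11/8 mod 13. 8⁻¹ ≡ 5 (mod 13), so λ ≡ 3.
  x = λ² - 2 - 10 = 9 - 12 ≡ 10; y = λ·(2 - 10) - 12 ≡ 3. → (10, 3)
10P: (10, 3) + (10, 10): same x and y₁ ≡ -y₂, so the sum is O.
10P = O, so the order is 10.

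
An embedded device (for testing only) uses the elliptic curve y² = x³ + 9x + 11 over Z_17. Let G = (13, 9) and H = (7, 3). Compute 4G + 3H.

First 4G:
Repeated addition: build up to 4G.
2G: tangent at (13, 9): λ = (3·13² + 9)/(2·9) ≡ 6/1. 1⁻¹ ≡ 1 (mod 17), so λ ≡ 6·1 ≡ 6.
  x = λ² - 13 - 13 = 36 - 26 ≡ 10; y = λ·(13 - 10) - 9 ≡ 9. → (10, 9)
3G: (10, 9) + (13, 9). λ = (9 - 9)/(13 - 10) ≡ 0/3 mod 17. 3⁻¹ ≡ 6 (mod 17) since 3·6 = 18 ≡ 1, so λ ≡ 0.
  x = λ² - 10 - 13 = 0 - 23 ≡ 11; y = λ·(10 - 11) - 9 ≡ 8. → (11, 8)
4G: (11, 8) + (13, 9). λ = (9 - 8)/(13 - 11) ≡ 1/2 mod 17. 2⁻¹ ≡ 9 (mod 17), so λ ≡ 9.
  x = λ² - 11 - 13 = 81 - 24 ≡ 6; y = λ·(11 - 6) - 8 ≡ 3. → (6, 3)
4G = (6, 3).
Next 3H:
Repeated addition: build up to 3H.
2H: tangent at (7, 3): λ = (3·7² + 9)/(2·3) ≡ 3/6. 6⁻¹ ≡ 3 (mod 17), so λ ≡ 3·3 ≡ 9.
  x = λ² - 7 - 7 = 81 - 14 ≡ 16; y = λ·(7 - 16) - 3 ≡ 1. → (16, 1)
3H: (16, 1) + (7, 3). λ = (3 - 1)/(7 - 16) ≡ 2/8 mod 17. 8⁻¹ ≡ 15 (mod 17), so λ ≡ 13.
  x = λ² - 16 - 7 = 169 - 23 ≡ 10; y = λ·(16 - 10) - 1 ≡ 9. → (10, 9)
3H = (10, 9).
Finally 4G + 3H:
(6, 3) + (10, 9). λ = (9 - 3)/(10 - 6) ≡ 6/4 mod 17. 4⁻¹ ≡ 13 (mod 17) since 4·13 = 52 ≡ 1, so λ ≡ 10.
  x = λ² - 6 - 10 = 100 - 16 ≡ 16; y = λ·(6 - 16) - 3 ≡ 16. → (16, 16)

(16, 16)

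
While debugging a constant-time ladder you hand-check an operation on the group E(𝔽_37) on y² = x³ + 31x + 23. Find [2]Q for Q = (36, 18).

(11, 20)

tangent at (36, 18): λ = (3·36² + 31)/(2·18) ≡ 34/36. 36⁻¹ ≡ 36 (mod 37) since 36·36 = 1296 ≡ 1, so λ ≡ 34·36 ≡ 3.
  x = λ² - 36 - 36 = 9 - 72 ≡ 11; y = λ·(36 - 11) - 18 ≡ 20. → (11, 20)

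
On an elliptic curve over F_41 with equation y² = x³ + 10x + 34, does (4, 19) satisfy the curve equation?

no

y² = 19² ≡ 33; x³ + 10x + 34 = 138 ≡ 15 (mod 41). 33 ≠ 15.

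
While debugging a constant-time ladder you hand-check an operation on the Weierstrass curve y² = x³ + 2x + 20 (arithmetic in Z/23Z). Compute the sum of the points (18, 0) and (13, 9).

(21, 10)

(18, 0) + (13, 9). λ = (9 - 0)/(13 - 18) ≡ 9/18 mod 23. 18⁻¹ ≡ 9 (mod 23) since 18·9 = 162 ≡ 1, so λ ≡ 12.
  x = λ² - 18 - 13 = 144 - 31 ≡ 21; y = λ·(18 - 21) - 0 ≡ 10. → (21, 10)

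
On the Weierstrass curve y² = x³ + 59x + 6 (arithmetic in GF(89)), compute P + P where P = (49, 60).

tangent at (49, 60): λ = (3·49² + 59)/(2·60) ≡ 53/31. 31⁻¹ ≡ 23 (mod 89), so λ ≡ 53·23 ≡ 62.
  x = λ² - 49 - 49 = 3844 - 98 ≡ 8; y = λ·(49 - 8) - 60 ≡ 79. → (8, 79)

(8, 79)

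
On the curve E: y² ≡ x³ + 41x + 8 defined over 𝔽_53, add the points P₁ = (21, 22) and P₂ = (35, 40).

(43, 33)

(21, 22) + (35, 40). λ = (40 - 22)/(35 - 21) ≡ 18/14 mod 53. 14⁻¹ ≡ 19 (mod 53), so λ ≡ 24.
  x = λ² - 21 - 35 = 576 - 56 ≡ 43; y = λ·(21 - 43) - 22 ≡ 33. → (43, 33)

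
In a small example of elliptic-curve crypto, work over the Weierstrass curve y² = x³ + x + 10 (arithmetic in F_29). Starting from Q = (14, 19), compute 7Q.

(27, 0)

Double-and-add on 7 = (111)₂. Start with Q = (14, 19) for the leading 1-bit.
double: tangent at (14, 19): λ = (3·14² + 1)/(2·19) ≡ 9/9. 9⁻¹ ≡ 13 (mod 29) since 9·13 = 117 ≡ 1, so λ ≡ 9·13 ≡ 1.
  x = λ² - 14 - 14 = 1 - 28 ≡ 2; y = λ·(14 - 2) - 19 ≡ 22. → (2, 22)
add Q: (2, 22) + (14, 19). λ = (19 - 22)/(14 - 2) ≡ 26/12 mod 29. 12⁻¹ ≡ 17 (mod 29) since 12·17 = 204 ≡ 1, so λ ≡ 7.
  x = λ² - 2 - 14 = 49 - 16 ≡ 4; y = λ·(2 - 4) - 22 ≡ 22. → (4, 22)
double: tangent at (4, 22): λ = (3·4² + 1)/(2·22) ≡ 20/15. 15⁻¹ ≡ 2 (mod 29) since 15·2 = 30 ≡ 1, so λ ≡ 20·2 ≡ 11.
  x = λ² - 4 - 4 = 121 - 8 ≡ 26; y = λ·(4 - 26) - 22 ≡ 26. → (26, 26)
add Q: (26, 26) + (14, 19). λ = (19 - 26)/(14 - 26) ≡ 22/17 mod 29. 17⁻¹ ≡ 12 (mod 29), so λ ≡ 3.
  x = λ² - 26 - 14 = 9 - 40 ≡ 27; y = λ·(26 - 27) - 26 ≡ 0. → (27, 0)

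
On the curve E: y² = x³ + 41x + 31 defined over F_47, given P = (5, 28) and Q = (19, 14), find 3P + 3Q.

(32, 41)

First 3P:
Repeated addition: build up to 3P.
2P: tangent at (5, 28): λ = (3·5² + 41)/(2·28) ≡ 22/9. 9⁻¹ ≡ 21 (mod 47), so λ ≡ 22·21 ≡ 39.
  x = λ² - 5 - 5 = 1521 - 10 ≡ 7; y = λ·(5 - 7) - 28 ≡ 35. → (7, 35)
3P: (7, 35) + (5, 28). λ = (28 - 35)/(5 - 7) ≡ 40/45 mod 47. 45⁻¹ ≡ 23 (mod 47), so λ ≡ 27.
  x = λ² - 7 - 5 = 729 - 12 ≡ 12; y = λ·(7 - 12) - 35 ≡ 18. → (12, 18)
3P = (12, 18).
Next 3Q:
Repeated addition: build up to 3Q.
2Q: tangent at (19, 14): λ = (3·19² + 41)/(2·14) ≡ 43/28. 28⁻¹ ≡ 42 (mod 47), so λ ≡ 43·42 ≡ 20.
  x = λ² - 19 - 19 = 400 - 38 ≡ 33; y = λ·(19 - 33) - 14 ≡ 35. → (33, 35)
3Q: (33, 35) + (19, 14). λ = (14 - 35)/(19 - 33) ≡ 26/33 mod 47. 33⁻¹ ≡ 10 (mod 47), so λ ≡ 25.
  x = λ² - 33 - 19 = 625 - 52 ≡ 9; y = λ·(33 - 9) - 35 ≡ 1. → (9, 1)
3Q = (9, 1).
Finally 3P + 3Q:
(12, 18) + (9, 1). λ = (1 - 18)/(9 - 12) ≡ 30/44 mod 47. 44⁻¹ ≡ 31 (mod 47), so λ ≡ 37.
  x = λ² - 12 - 9 = 1369 - 21 ≡ 32; y = λ·(12 - 32) - 18 ≡ 41. → (32, 41)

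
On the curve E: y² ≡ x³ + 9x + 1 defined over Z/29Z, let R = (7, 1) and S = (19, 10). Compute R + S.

(7, 1) + (19, 10). λ = (10 - 1)/(19 - 7) ≡ 9/12 mod 29. 12⁻¹ ≡ 17 (mod 29), so λ ≡ 8.
  x = λ² - 7 - 19 = 64 - 26 ≡ 9; y = λ·(7 - 9) - 1 ≡ 12. → (9, 12)

(9, 12)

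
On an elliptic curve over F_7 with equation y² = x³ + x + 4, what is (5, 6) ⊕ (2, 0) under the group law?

(4, 3)

(5, 6) + (2, 0). λ = (0 - 6)/(2 - 5) ≡ 1/4 mod 7. 4⁻¹ ≡ 2 (mod 7), so λ ≡ 2.
  x = λ² - 5 - 2 = 4 - 7 ≡ 4; y = λ·(5 - 4) - 6 ≡ 3. → (4, 3)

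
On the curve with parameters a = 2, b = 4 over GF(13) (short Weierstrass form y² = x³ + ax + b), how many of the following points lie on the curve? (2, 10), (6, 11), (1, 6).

(2, 10): 10² ≡ 9, rhs ≡ 3 → off.
(6, 11): 11² ≡ 4, rhs ≡ 11 → off.
(1, 6): 6² ≡ 10, rhs ≡ 7 → off.

0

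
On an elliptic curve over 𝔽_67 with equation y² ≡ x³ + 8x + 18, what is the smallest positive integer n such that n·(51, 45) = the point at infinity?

2P: tangent at (51, 45): λ = (3·51² + 8)/(2·45) ≡ 39/23. 23⁻¹ ≡ 35 (mod 67), so λ ≡ 39·35 ≡ 25.
  x = λ² - 51 - 51 = 625 - 102 ≡ 54; y = λ·(51 - 54) - 45 ≡ 14. → (54, 14)
3P: (54, 14) + (51, 45). λ = (45 - 14)/(51 - 54) ≡ 31/64 mod 67. 64⁻¹ ≡ 22 (mod 67), so λ ≡ 12.
  x = λ² - 54 - 51 = 144 - 105 ≡ 39; y = λ·(54 - 39) - 14 ≡ 32. → (39, 32)
4P: (39, 32) + (51, 45). λ = (45 - 32)/(51 - 39) ≡ 13/12 mod 67. 12⁻¹ ≡ 28 (mod 67), so λ ≡ 29.
  x = λ² - 39 - 51 = 841 - 90 ≡ 14; y = λ·(39 - 14) - 32 ≡ 23. → (14, 23)
5P: (14, 23) + (51, 45). λ = (45 - 23)/(51 - 14) ≡ 22/37 mod 67. 37⁻¹ ≡ 29 (mod 67), so λ ≡ 35.
  x = λ² - 14 - 51 = 1225 - 65 ≡ 21; y = λ·(14 - 21) - 23 ≡ 0. → (21, 0)
6P: (21, 0) + (51, 45). λ = (45 - 0)/(51 - 21) ≡ 45/30 mod 67. 30⁻¹ ≡ 38 (mod 67) since 30·38 = 1140 ≡ 1, so λ ≡ 35.
  x = λ² - 21 - 51 = 1225 - 72 ≡ 14; y = λ·(21 - 14) - 0 ≡ 44. → (14, 44)
7P: (14, 44) + (51, 45). λ = (45 - 44)/(51 - 14) ≡ 1/37 mod 67. 37⁻¹ ≡ 29 (mod 67) since 37·29 = 1073 ≡ 1, so λ ≡ 29.
  x = λ² - 14 - 51 = 841 - 65 ≡ 39; y = λ·(14 - 39) - 44 ≡ 35. → (39, 35)
8P: (39, 35) + (51, 45). λ = (45 - 35)/(51 - 39) ≡ 10/12 mod 67. 12⁻¹ ≡ 28 (mod 67), so λ ≡ 12.
  x = λ² - 39 - 51 = 144 - 90 ≡ 54; y = λ·(39 - 54) - 35 ≡ 53. → (54, 53)
9P: (54, 53) + (51, 45). λ = (45 - 53)/(51 - 54) ≡ 59/64 mod 67. 64⁻¹ ≡ 22 (mod 67), so λ ≡ 25.
  x = λ² - 54 - 51 = 625 - 105 ≡ 51; y = λ·(54 - 51) - 53 ≡ 22. → (51, 22)
10P: (51, 22) + (51, 45): same x and y₁ ≡ -y₂, so the sum is the point at infinity.
10P = the point at infinity, so the order is 10.

10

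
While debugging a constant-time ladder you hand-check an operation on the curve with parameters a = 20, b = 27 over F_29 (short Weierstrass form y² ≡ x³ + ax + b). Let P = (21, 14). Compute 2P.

tangent at (21, 14): λ = (3·21² + 20)/(2·14) ≡ 9/28. 28⁻¹ ≡ 28 (mod 29), so λ ≡ 9·28 ≡ 20.
  x = λ² - 21 - 21 = 400 - 42 ≡ 10; y = λ·(21 - 10) - 14 ≡ 3. → (10, 3)

(10, 3)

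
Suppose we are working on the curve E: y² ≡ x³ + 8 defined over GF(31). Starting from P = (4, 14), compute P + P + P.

(29, 0)

Repeated addition: build up to 3P.
2P: tangent at (4, 14): λ = (3·4² + 0)/(2·14) ≡ 17/28. 28⁻¹ ≡ 10 (mod 31), so λ ≡ 17·10 ≡ 15.
  x = λ² - 4 - 4 = 225 - 8 ≡ 0; y = λ·(4 - 0) - 14 ≡ 15. → (0, 15)
3P: (0, 15) + (4, 14). λ = (14 - 15)/(4 - 0) ≡ 30/4 mod 31. 4⁻¹ ≡ 8 (mod 31), so λ ≡ 23.
  x = λ² - 0 - 4 = 529 - 4 ≡ 29; y = λ·(0 - 29) - 15 ≡ 0. → (29, 0)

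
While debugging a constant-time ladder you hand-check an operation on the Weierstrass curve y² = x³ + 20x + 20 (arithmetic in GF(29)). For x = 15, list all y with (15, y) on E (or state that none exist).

x³ + 20x + 20 = 3695 ≡ 12 (mod 29).
12 is a non-residue mod 29; no y exists.

none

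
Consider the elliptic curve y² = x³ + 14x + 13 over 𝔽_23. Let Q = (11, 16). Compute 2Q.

tangent at (11, 16): λ = (3·11² + 14)/(2·16) ≡ 9/9. 9⁻¹ ≡ 18 (mod 23), so λ ≡ 9·18 ≡ 1.
  x = λ² - 11 - 11 = 1 - 22 ≡ 2; y = λ·(11 - 2) - 16 ≡ 16. → (2, 16)

(2, 16)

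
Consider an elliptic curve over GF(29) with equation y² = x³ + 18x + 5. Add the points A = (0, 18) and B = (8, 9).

(0, 18) + (8, 9). λ = (9 - 18)/(8 - 0) ≡ 20/8 mod 29. 8⁻¹ ≡ 11 (mod 29), so λ ≡ 17.
  x = λ² - 0 - 8 = 289 - 8 ≡ 20; y = λ·(0 - 20) - 18 ≡ 19. → (20, 19)

(20, 19)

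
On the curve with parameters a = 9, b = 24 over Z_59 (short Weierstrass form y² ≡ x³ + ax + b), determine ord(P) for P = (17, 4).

2P: tangent at (17, 4): λ = (3·17² + 9)/(2·4) ≡ 50/8. 8⁻¹ ≡ 37 (mod 59), so λ ≡ 50·37 ≡ 21.
  x = λ² - 17 - 17 = 441 - 34 ≡ 53; y = λ·(17 - 53) - 4 ≡ 7. → (53, 7)
3P: (53, 7) + (17, 4). λ = (4 - 7)/(17 - 53) ≡ 56/23 mod 59. 23⁻¹ ≡ 18 (mod 59), so λ ≡ 5.
  x = λ² - 53 - 17 = 25 - 70 ≡ 14; y = λ·(53 - 14) - 7 ≡ 11. → (14, 11)
4P: (14, 11) + (17, 4). λ = (4 - 11)/(17 - 14) ≡ 52/3 mod 59. 3⁻¹ ≡ 20 (mod 59), so λ ≡ 37.
  x = λ² - 14 - 17 = 1369 - 31 ≡ 40; y = λ·(14 - 40) - 11 ≡ 30. → (40, 30)
5P: (40, 30) + (17, 4). λ = (4 - 30)/(17 - 40) ≡ 33/36 mod 59. 36⁻¹ ≡ 41 (mod 59), so λ ≡ 55.
  x = λ² - 40 - 17 = 3025 - 57 ≡ 18; y = λ·(40 - 18) - 30 ≡ 0. → (18, 0)
6P: (18, 0) + (17, 4). λ = (4 - 0)/(17 - 18) ≡ 4/58 mod 59. 58⁻¹ ≡ 58 (mod 59), so λ ≡ 55.
  x = λ² - 18 - 17 = 3025 - 35 ≡ 40; y = λ·(18 - 40) - 0 ≡ 29. → (40, 29)
7P: (40, 29) + (17, 4). λ = (4 - 29)/(17 - 40) ≡ 34/36 mod 59. 36⁻¹ ≡ 41 (mod 59) since 36·41 = 1476 ≡ 1, so λ ≡ 37.
  x = λ² - 40 - 17 = 1369 - 57 ≡ 14; y = λ·(40 - 14) - 29 ≡ 48. → (14, 48)
8P: (14, 48) + (17, 4). λ = (4 - 48)/(17 - 14) ≡ 15/3 mod 59. 3⁻¹ ≡ 20 (mod 59), so λ ≡ 5.
  x = λ² - 14 - 17 = 25 - 31 ≡ 53; y = λ·(14 - 53) - 48 ≡ 52. → (53, 52)
9P: (53, 52) + (17, 4). λ = (4 - 52)/(17 - 53) ≡ 11/23 mod 59. 23⁻¹ ≡ 18 (mod 59), so λ ≡ 21.
  x = λ² - 53 - 17 = 441 - 70 ≡ 17; y = λ·(53 - 17) - 52 ≡ 55. → (17, 55)
10P: (17, 55) + (17, 4): same x and y₁ ≡ -y₂, so the sum is the point at infinity.
10P = the point at infinity, so the order is 10.

10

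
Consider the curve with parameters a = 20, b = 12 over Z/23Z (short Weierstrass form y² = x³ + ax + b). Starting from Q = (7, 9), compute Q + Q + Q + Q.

(0, 14)

Repeated addition: build up to 4Q.
2Q: tangent at (7, 9): λ = (3·7² + 20)/(2·9) ≡ 6/18. 18⁻¹ ≡ 9 (mod 23), so λ ≡ 6·9 ≡ 8.
  x = λ² - 7 - 7 = 64 - 14 ≡ 4; y = λ·(7 - 4) - 9 ≡ 15. → (4, 15)
3Q: (4, 15) + (7, 9). λ = (9 - 15)/(7 - 4) ≡ 17/3 mod 23. 3⁻¹ ≡ 8 (mod 23) since 3·8 = 24 ≡ 1, so λ ≡ 21.
  x = λ² - 4 - 7 = 441 - 11 ≡ 16; y = λ·(4 - 16) - 15 ≡ 9. → (16, 9)
4Q: (16, 9) + (7, 9). λ = (9 - 9)/(7 - 16) ≡ 0/14 mod 23. 14⁻¹ ≡ 5 (mod 23) since 14·5 = 70 ≡ 1, so λ ≡ 0.
  x = λ² - 16 - 7 = 0 - 23 ≡ 0; y = λ·(16 - 0) - 9 ≡ 14. → (0, 14)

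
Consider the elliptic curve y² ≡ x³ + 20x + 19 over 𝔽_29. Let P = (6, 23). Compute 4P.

Repeated addition: build up to 4P.
2P: tangent at (6, 23): λ = (3·6² + 20)/(2·23) ≡ 12/17. 17⁻¹ ≡ 12 (mod 29), so λ ≡ 12·12 ≡ 28.
  x = λ² - 6 - 6 = 784 - 12 ≡ 18; y = λ·(6 - 18) - 23 ≡ 18. → (18, 18)
3P: (18, 18) + (6, 23). λ = (23 - 18)/(6 - 18) ≡ 5/17 mod 29. 17⁻¹ ≡ 12 (mod 29) since 17·12 = 204 ≡ 1, so λ ≡ 2.
  x = λ² - 18 - 6 = 4 - 24 ≡ 9; y = λ·(18 - 9) - 18 ≡ 0. → (9, 0)
4P: (9, 0) + (6, 23). λ = (23 - 0)/(6 - 9) ≡ 23/26 mod 29. 26⁻¹ ≡ 19 (mod 29) since 26·19 = 494 ≡ 1, so λ ≡ 2.
  x = λ² - 9 - 6 = 4 - 15 ≡ 18; y = λ·(9 - 18) - 0 ≡ 11. → (18, 11)

(18, 11)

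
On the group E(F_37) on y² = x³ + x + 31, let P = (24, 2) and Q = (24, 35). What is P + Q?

O

The two points share x = 24 and their y-coordinates satisfy 2 + 35 ≡ 0 (mod 37), so they are inverses. Their sum is 𝒪.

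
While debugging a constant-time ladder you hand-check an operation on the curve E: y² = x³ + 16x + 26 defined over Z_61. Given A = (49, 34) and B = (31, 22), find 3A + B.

First 3A:
Repeated addition: build up to 3A.
2A: tangent at (49, 34): λ = (3·49² + 16)/(2·34) ≡ 21/7. 7⁻¹ ≡ 35 (mod 61) since 7·35 = 245 ≡ 1, so λ ≡ 21·35 ≡ 3.
  x = λ² - 49 - 49 = 9 - 98 ≡ 33; y = λ·(49 - 33) - 34 ≡ 14. → (33, 14)
3A: (33, 14) + (49, 34). λ = (34 - 14)/(49 - 33) ≡ 20/16 mod 61. 16⁻¹ ≡ 42 (mod 61) since 16·42 = 672 ≡ 1, so λ ≡ 47.
  x = λ² - 33 - 49 = 2209 - 82 ≡ 53; y = λ·(33 - 53) - 14 ≡ 22. → (53, 22)
3A = (53, 22).
Finally 3A + B:
(53, 22) + (31, 22). λ = (22 - 22)/(31 - 53) ≡ 0/39 mod 61. 39⁻¹ ≡ 36 (mod 61), so λ ≡ 0.
  x = λ² - 53 - 31 = 0 - 84 ≡ 38; y = λ·(53 - 38) - 22 ≡ 39. → (38, 39)

(38, 39)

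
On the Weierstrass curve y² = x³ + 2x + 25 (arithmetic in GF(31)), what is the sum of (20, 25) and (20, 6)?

O

The two points share x = 20 and their y-coordinates satisfy 25 + 6 ≡ 0 (mod 31), so they are inverses. Their sum is ∞.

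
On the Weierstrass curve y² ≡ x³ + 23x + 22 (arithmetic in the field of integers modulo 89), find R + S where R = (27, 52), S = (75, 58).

(27, 52) + (75, 58). λ = (58 - 52)/(75 - 27) ≡ 6/48 mod 89. 48⁻¹ ≡ 13 (mod 89), so λ ≡ 78.
  x = λ² - 27 - 75 = 6084 - 102 ≡ 19; y = λ·(27 - 19) - 52 ≡ 38. → (19, 38)

(19, 38)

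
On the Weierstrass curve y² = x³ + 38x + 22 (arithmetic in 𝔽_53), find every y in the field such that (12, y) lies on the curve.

x³ + 38x + 22 = 2206 ≡ 33 (mod 53).
33 is a non-residue mod 53; no y exists.

none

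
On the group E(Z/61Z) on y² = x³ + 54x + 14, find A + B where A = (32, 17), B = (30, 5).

(32, 17) + (30, 5). λ = (5 - 17)/(30 - 32) ≡ 49/59 mod 61. 59⁻¹ ≡ 30 (mod 61) since 59·30 = 1770 ≡ 1, so λ ≡ 6.
  x = λ² - 32 - 30 = 36 - 62 ≡ 35; y = λ·(32 - 35) - 17 ≡ 26. → (35, 26)

(35, 26)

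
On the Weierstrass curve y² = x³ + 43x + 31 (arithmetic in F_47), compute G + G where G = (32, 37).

(39, 31)

tangent at (32, 37): λ = (3·32² + 43)/(2·37) ≡ 13/27. 27⁻¹ ≡ 7 (mod 47), so λ ≡ 13·7 ≡ 44.
  x = λ² - 32 - 32 = 1936 - 64 ≡ 39; y = λ·(32 - 39) - 37 ≡ 31. → (39, 31)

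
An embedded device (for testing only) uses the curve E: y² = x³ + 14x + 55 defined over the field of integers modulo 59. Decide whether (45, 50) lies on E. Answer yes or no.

no

y² = 50² ≡ 22; x³ + 14x + 55 = 91810 ≡ 6 (mod 59). 22 ≠ 6.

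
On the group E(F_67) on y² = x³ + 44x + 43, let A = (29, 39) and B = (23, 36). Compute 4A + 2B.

(43, 38)

First 4A:
Double-and-add on 4 = (100)₂. Start with A = (29, 39) for the leading 1-bit.
double: tangent at (29, 39): λ = (3·29² + 44)/(2·39) ≡ 21/11. 11⁻¹ ≡ 61 (mod 67), so λ ≡ 21·61 ≡ 8.
  x = λ² - 29 - 29 = 64 - 58 ≡ 6; y = λ·(29 - 6) - 39 ≡ 11. → (6, 11)
double: tangent at (6, 11): λ = (3·6² + 44)/(2·11) ≡ 18/22. 22⁻¹ ≡ 64 (mod 67), so λ ≡ 18·64 ≡ 13.
  x = λ² - 6 - 6 = 169 - 12 ≡ 23; y = λ·(6 - 23) - 11 ≡ 36. → (23, 36)
4A = (23, 36).
Next 2B:
Repeated addition: build up to 2B.
2B: tangent at (23, 36): λ = (3·23² + 44)/(2·36) ≡ 23/5. 5⁻¹ ≡ 27 (mod 67), so λ ≡ 23·27 ≡ 18.
  x = λ² - 23 - 23 = 324 - 46 ≡ 10; y = λ·(23 - 10) - 36 ≡ 64. → (10, 64)
2B = (10, 64).
Finally 4A + 2B:
(23, 36) + (10, 64). λ = (64 - 36)/(10 - 23) ≡ 28/54 mod 67. 54⁻¹ ≡ 36 (mod 67), so λ ≡ 3.
  x = λ² - 23 - 10 = 9 - 33 ≡ 43; y = λ·(23 - 43) - 36 ≡ 38. → (43, 38)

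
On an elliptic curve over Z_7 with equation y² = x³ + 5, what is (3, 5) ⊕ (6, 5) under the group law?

(3, 5) + (6, 5). λ = (5 - 5)/(6 - 3) ≡ 0/3 mod 7. 3⁻¹ ≡ 5 (mod 7) since 3·5 = 15 ≡ 1, so λ ≡ 0.
  x = λ² - 3 - 6 = 0 - 9 ≡ 5; y = λ·(3 - 5) - 5 ≡ 2. → (5, 2)

(5, 2)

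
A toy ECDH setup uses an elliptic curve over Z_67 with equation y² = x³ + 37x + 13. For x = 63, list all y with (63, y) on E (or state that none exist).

none

x³ + 37x + 13 = 252391 ≡ 2 (mod 67).
2 is a non-residue mod 67; no y exists.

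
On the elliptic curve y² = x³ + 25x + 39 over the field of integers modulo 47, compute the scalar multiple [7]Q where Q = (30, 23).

(30, 24)

Repeated addition: build up to 7Q.
2Q: tangent at (30, 23): λ = (3·30² + 25)/(2·23) ≡ 46/46. 46⁻¹ ≡ 46 (mod 47) since 46·46 = 2116 ≡ 1, so λ ≡ 46·46 ≡ 1.
  x = λ² - 30 - 30 = 1 - 60 ≡ 35; y = λ·(30 - 35) - 23 ≡ 19. → (35, 19)
3Q: (35, 19) + (30, 23). λ = (23 - 19)/(30 - 35) ≡ 4/42 mod 47. 42⁻¹ ≡ 28 (mod 47), so λ ≡ 18.
  x = λ² - 35 - 30 = 324 - 65 ≡ 24; y = λ·(35 - 24) - 19 ≡ 38. → (24, 38)
4Q: (24, 38) + (30, 23). λ = (23 - 38)/(30 - 24) ≡ 32/6 mod 47. 6⁻¹ ≡ 8 (mod 47) since 6·8 = 48 ≡ 1, so λ ≡ 21.
  x = λ² - 24 - 30 = 441 - 54 ≡ 11; y = λ·(24 - 11) - 38 ≡ 0. → (11, 0)
5Q: (11, 0) + (30, 23). λ = (23 - 0)/(30 - 11) ≡ 23/19 mod 47. 19⁻¹ ≡ 5 (mod 47) since 19·5 = 95 ≡ 1, so λ ≡ 21.
  x = λ² - 11 - 30 = 441 - 41 ≡ 24; y = λ·(11 - 24) - 0 ≡ 9. → (24, 9)
6Q: (24, 9) + (30, 23). λ = (23 - 9)/(30 - 24) ≡ 14/6 mod 47. 6⁻¹ ≡ 8 (mod 47), so λ ≡ 18.
  x = λ² - 24 - 30 = 324 - 54 ≡ 35; y = λ·(24 - 35) - 9 ≡ 28. → (35, 28)
7Q: (35, 28) + (30, 23). λ = (23 - 28)/(30 - 35) ≡ 42/42 mod 47. 42⁻¹ ≡ 28 (mod 47), so λ ≡ 1.
  x = λ² - 35 - 30 = 1 - 65 ≡ 30; y = λ·(35 - 30) - 28 ≡ 24. → (30, 24)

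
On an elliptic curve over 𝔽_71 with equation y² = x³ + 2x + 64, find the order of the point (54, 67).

12

2P: tangent at (54, 67): λ = (3·54² + 2)/(2·67) ≡ 17/63. 63⁻¹ ≡ 62 (mod 71), so λ ≡ 17·62 ≡ 60.
  x = λ² - 54 - 54 = 3600 - 108 ≡ 13; y = λ·(54 - 13) - 67 ≡ 50. → (13, 50)
3P: (13, 50) + (54, 67). λ = (67 - 50)/(54 - 13) ≡ 17/41 mod 71. 41⁻¹ ≡ 26 (mod 71) since 41·26 = 1066 ≡ 1, so λ ≡ 16.
  x = λ² - 13 - 54 = 256 - 67 ≡ 47; y = λ·(13 - 47) - 50 ≡ 45. → (47, 45)
4P: (47, 45) + (54, 67). λ = (67 - 45)/(54 - 47) ≡ 22/7 mod 71. 7⁻¹ ≡ 61 (mod 71) since 7·61 = 427 ≡ 1, so λ ≡ 64.
  x = λ² - 47 - 54 = 4096 - 101 ≡ 19; y = λ·(47 - 19) - 45 ≡ 43. → (19, 43)
5P: (19, 43) + (54, 67). λ = (67 - 43)/(54 - 19) ≡ 24/35 mod 71. 35⁻¹ ≡ 69 (mod 71), so λ ≡ 23.
  x = λ² - 19 - 54 = 529 - 73 ≡ 30; y = λ·(19 - 30) - 43 ≡ 59. → (30, 59)
6P: (30, 59) + (54, 67). λ = (67 - 59)/(54 - 30) ≡ 8/24 mod 71. 24⁻¹ ≡ 3 (mod 71), so λ ≡ 24.
  x = λ² - 30 - 54 = 576 - 84 ≡ 66; y = λ·(30 - 66) - 59 ≡ 0. → (66, 0)
7P: (66, 0) + (54, 67). λ = (67 - 0)/(54 - 66) ≡ 67/59 mod 71. 59⁻¹ ≡ 65 (mod 71), so λ ≡ 24.
  x = λ² - 66 - 54 = 576 - 120 ≡ 30; y = λ·(66 - 30) - 0 ≡ 12. → (30, 12)
8P: (30, 12) + (54, 67). λ = (67 - 12)/(54 - 30) ≡ 55/24 mod 71. 24⁻¹ ≡ 3 (mod 71) since 24·3 = 72 ≡ 1, so λ ≡ 23.
  x = λ² - 30 - 54 = 529 - 84 ≡ 19; y = λ·(30 - 19) - 12 ≡ 28. → (19, 28)
9P: (19, 28) + (54, 67). λ = (67 - 28)/(54 - 19) ≡ 39/35 mod 71. 35⁻¹ ≡ 69 (mod 71), so λ ≡ 64.
  x = λ² - 19 - 54 = 4096 - 73 ≡ 47; y = λ·(19 - 47) - 28 ≡ 26. → (47, 26)
10P: (47, 26) + (54, 67). λ = (67 - 26)/(54 - 47) ≡ 41/7 mod 71. 7⁻¹ ≡ 61 (mod 71), so λ ≡ 16.
  x = λ² - 47 - 54 = 256 - 101 ≡ 13; y = λ·(47 - 13) - 26 ≡ 21. → (13, 21)
11P: (13, 21) + (54, 67). λ = (67 - 21)/(54 - 13) ≡ 46/41 mod 71. 41⁻¹ ≡ 26 (mod 71), so λ ≡ 60.
  x = λ² - 13 - 54 = 3600 - 67 ≡ 54; y = λ·(13 - 54) - 21 ≡ 4. → (54, 4)
12P: (54, 4) + (54, 67): same x and y₁ ≡ -y₂, so the sum is O.
12P = O, so the order is 12.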